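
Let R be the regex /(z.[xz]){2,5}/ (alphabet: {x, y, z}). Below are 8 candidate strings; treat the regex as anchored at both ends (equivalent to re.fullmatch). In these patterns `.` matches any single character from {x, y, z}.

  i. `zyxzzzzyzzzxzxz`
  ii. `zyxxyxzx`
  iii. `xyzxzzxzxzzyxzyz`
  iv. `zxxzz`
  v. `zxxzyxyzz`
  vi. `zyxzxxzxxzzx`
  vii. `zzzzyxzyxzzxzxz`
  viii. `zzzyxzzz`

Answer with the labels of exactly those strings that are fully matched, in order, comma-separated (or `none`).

i, vi, vii

i → match
ii → no match
iii → no match — must start with `z`
iv → no match
v → no match
vi → match
vii → match
viii → no match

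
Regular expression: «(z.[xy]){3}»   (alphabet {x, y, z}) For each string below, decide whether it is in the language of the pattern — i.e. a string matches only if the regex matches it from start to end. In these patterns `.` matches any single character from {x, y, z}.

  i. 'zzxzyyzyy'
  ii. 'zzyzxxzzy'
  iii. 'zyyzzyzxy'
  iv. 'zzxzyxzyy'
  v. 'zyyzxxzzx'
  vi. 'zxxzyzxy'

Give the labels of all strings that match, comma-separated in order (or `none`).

i → match
ii → match
iii → match
iv → match
v → match
vi → no match

i, ii, iii, iv, v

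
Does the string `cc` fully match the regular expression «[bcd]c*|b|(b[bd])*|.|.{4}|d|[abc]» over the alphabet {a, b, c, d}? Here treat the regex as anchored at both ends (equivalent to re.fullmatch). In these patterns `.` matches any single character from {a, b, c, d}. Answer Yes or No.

Yes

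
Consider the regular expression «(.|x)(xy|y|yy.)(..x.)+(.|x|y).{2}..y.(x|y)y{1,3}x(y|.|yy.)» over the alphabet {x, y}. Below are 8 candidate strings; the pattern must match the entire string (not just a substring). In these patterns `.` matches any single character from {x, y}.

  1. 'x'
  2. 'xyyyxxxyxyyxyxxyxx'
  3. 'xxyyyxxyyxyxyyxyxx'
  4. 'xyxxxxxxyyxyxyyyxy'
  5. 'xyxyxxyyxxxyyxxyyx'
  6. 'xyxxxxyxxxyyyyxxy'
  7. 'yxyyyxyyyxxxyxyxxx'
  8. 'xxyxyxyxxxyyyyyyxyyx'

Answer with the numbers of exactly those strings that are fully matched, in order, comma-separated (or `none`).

3, 4, 8

1 → no match
2 → no match
3 → match
4 → match
5 → no match
6 → no match
7 → no match
8 → match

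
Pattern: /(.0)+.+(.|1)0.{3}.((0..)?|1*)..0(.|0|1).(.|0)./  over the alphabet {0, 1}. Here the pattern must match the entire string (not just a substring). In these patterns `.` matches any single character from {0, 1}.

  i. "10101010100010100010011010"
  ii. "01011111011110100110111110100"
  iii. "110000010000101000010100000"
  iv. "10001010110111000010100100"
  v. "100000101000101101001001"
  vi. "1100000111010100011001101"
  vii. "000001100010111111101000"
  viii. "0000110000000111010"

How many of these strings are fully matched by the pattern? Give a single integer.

i → no match
ii → no match
iii → no match
iv → match
v → no match
vi → no match
vii → match
viii → no match
Total matched: 2

2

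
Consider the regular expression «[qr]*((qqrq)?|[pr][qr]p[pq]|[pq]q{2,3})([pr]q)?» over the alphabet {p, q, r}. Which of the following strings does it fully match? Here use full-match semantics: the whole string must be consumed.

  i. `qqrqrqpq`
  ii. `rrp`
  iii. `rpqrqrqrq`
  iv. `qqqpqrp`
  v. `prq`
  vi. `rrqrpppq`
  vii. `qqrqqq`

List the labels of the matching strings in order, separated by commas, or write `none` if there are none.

i → match
ii → no match
iii → no match
iv → no match
v → no match
vi → no match
vii → match

i, vii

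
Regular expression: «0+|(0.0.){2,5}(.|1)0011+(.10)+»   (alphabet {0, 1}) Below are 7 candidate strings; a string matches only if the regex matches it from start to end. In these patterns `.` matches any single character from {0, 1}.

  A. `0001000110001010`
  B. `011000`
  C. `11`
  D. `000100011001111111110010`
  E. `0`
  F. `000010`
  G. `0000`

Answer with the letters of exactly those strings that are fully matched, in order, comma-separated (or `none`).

A → no match
B. `011000` → no match
C. `11` → no match — must start with `0`
D → match
E. `0` → match
F. `000010` → no match
G. `0000` → match

D, E, G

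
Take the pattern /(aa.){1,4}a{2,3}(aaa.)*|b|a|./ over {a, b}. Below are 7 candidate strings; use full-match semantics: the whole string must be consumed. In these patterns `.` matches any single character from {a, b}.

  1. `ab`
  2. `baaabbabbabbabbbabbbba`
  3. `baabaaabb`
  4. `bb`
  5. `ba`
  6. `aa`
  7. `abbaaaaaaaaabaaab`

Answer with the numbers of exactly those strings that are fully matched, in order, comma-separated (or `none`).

none

1 → no match
2 → no match
3 → no match
4 → no match
5 → no match
6 → no match
7 → no match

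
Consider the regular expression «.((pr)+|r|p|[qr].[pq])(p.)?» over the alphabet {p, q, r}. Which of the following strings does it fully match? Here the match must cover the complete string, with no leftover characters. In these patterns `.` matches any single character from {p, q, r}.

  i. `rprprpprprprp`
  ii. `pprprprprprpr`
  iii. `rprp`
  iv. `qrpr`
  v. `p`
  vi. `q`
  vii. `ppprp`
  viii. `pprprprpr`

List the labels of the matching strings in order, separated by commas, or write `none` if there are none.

i → no match
ii → match
iii → no match
iv → match
v → no match
vi → no match
vii → no match
viii → match

ii, iv, viii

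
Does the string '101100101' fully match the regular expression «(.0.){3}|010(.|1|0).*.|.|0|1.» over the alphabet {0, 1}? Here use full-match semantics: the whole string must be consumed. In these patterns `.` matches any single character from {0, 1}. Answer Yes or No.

Yes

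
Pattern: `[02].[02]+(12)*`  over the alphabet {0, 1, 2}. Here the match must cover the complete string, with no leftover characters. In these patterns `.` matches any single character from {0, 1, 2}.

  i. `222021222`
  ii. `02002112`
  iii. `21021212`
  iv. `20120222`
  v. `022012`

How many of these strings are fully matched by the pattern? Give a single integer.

i → no match
ii → no match
iii → match
iv → no match
v → match
Total matched: 2

2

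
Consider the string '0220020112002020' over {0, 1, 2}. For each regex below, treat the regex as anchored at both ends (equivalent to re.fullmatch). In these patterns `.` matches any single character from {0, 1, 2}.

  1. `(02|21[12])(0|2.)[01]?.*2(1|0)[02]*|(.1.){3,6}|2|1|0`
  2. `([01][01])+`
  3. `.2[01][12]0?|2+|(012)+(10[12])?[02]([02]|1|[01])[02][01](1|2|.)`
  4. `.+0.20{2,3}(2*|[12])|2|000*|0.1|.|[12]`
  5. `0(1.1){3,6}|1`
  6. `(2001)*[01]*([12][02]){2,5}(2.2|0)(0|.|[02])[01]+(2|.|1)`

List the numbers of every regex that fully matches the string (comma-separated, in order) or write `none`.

1 → match
2 → no match
3 → no match
4 → no match
5 → no match — must end with '1'
6 → no match

1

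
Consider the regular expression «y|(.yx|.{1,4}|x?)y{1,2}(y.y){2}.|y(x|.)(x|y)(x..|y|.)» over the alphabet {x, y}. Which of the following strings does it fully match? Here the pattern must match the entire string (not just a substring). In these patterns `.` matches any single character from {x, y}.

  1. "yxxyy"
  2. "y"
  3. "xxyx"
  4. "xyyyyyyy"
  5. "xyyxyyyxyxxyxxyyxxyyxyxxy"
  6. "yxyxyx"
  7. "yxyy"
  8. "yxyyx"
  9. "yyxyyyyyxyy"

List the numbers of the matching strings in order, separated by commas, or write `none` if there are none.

1 → no match
2 → match
3 → no match
4 → no match
5 → no match
6 → match
7 → match
8 → no match
9 → match

2, 6, 7, 9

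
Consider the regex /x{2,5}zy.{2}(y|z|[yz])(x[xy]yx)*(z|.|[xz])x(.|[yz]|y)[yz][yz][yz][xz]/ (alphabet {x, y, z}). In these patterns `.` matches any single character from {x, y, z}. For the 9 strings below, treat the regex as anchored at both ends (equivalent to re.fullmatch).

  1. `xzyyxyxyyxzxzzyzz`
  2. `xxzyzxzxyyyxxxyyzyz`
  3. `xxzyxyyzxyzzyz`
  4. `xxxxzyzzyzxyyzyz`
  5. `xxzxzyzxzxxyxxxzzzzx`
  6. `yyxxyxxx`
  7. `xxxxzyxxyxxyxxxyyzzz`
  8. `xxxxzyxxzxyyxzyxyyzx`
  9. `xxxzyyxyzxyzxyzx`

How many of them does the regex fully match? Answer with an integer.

1 → no match
2 → no match
3 → match
4 → match
5 → no match
6 → no match — must start with `x`
7 → match
8 → no match
9 → no match
Total matched: 3

3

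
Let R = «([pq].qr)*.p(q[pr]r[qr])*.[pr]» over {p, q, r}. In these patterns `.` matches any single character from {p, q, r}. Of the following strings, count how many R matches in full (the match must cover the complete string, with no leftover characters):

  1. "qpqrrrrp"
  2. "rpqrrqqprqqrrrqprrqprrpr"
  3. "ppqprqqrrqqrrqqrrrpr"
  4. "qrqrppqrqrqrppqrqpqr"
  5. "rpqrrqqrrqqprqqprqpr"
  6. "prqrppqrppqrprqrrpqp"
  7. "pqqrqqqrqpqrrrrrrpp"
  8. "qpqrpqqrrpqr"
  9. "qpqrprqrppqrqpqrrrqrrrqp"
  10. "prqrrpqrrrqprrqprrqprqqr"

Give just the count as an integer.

9

1. "qpqrrrrp" → match
2 → match
3 → match
4 → match
5 → match
6 → match
7 → no match
8. "qpqrpqqrrpqr" → match
9 → match
10 → match
Total matched: 9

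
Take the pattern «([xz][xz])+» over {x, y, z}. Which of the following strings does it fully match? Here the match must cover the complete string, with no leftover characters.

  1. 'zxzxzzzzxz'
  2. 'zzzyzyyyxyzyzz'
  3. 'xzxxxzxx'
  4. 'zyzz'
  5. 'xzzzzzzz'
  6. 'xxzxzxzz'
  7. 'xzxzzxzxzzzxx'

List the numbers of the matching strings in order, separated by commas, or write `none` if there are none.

1. 'zxzxzzzzxz' → match
2 → no match
3. 'xzxxxzxx' → match
4. 'zyzz' → no match
5. 'xzzzzzzz' → match
6. 'xxzxzxzz' → match
7 → no match

1, 3, 5, 6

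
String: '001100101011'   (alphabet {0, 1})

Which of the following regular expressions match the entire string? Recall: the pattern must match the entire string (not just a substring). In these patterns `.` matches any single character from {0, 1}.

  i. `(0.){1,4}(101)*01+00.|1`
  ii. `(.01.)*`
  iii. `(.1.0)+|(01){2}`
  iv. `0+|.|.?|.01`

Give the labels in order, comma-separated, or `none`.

ii

i → no match
ii → match
iii → no match
iv → no match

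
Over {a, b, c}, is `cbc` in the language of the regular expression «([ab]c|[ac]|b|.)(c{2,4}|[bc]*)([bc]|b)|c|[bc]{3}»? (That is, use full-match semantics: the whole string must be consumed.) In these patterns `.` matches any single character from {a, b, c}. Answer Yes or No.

Yes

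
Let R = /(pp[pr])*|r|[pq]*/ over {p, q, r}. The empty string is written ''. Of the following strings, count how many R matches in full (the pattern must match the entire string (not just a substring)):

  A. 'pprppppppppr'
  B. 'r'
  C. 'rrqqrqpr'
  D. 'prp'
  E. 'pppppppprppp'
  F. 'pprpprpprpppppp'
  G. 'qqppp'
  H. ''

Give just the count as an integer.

A → match
B → match
C → no match
D → no match
E → match
F → match
G → match
H → match
Total matched: 6

6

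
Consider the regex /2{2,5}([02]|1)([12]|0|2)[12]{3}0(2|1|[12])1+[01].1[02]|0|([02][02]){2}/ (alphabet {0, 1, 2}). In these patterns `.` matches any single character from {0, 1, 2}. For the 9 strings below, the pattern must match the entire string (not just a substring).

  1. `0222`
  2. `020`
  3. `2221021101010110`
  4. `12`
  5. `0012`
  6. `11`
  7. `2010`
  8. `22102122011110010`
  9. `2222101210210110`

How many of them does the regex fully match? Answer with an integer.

1 → match
2 → no match
3 → no match
4 → no match
5 → no match
6 → no match
7 → no match
8 → no match
9 → match
Total matched: 2

2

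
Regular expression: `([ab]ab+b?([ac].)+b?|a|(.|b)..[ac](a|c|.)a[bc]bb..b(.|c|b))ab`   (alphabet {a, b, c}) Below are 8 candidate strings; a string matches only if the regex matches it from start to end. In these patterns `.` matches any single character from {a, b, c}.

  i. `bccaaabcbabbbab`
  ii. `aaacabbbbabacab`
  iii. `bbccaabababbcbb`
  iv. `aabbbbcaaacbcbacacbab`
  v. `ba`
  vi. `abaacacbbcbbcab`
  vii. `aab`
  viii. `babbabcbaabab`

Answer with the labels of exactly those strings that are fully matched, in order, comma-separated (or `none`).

iv, vi, vii, viii

i → no match
ii → no match
iii → no match — must end with `ab`
iv → match
v → no match — must end with `ab`
vi → match
vii → match
viii → match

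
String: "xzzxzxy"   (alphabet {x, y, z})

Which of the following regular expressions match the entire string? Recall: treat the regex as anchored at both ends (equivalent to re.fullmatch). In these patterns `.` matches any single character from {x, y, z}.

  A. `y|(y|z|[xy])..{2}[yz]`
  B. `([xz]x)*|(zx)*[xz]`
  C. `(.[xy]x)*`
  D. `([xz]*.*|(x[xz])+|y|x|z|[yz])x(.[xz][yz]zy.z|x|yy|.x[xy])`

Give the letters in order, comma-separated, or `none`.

A → no match
B → no match
C → no match
D → match

D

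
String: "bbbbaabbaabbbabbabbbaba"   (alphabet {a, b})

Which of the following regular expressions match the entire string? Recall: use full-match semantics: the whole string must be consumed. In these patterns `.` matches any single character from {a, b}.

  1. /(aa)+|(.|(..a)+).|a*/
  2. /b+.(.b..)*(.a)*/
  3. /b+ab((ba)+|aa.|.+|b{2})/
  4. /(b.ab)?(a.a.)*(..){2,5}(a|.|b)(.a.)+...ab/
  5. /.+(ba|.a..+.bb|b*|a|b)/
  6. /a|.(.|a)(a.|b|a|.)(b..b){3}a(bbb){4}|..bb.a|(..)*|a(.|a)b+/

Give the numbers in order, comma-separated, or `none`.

1 → no match
2 → match
3 → no match
4 → no match — must end with "ab"
5 → match
6 → no match

2, 5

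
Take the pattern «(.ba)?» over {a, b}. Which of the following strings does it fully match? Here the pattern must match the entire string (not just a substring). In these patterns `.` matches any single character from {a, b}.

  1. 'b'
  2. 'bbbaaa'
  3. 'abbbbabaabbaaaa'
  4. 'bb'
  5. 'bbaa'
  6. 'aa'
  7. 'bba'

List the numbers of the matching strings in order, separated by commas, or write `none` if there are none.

1. 'b' → no match
2. 'bbbaaa' → no match
3 → no match
4. 'bb' → no match
5. 'bbaa' → no match
6. 'aa' → no match
7. 'bba' → match

7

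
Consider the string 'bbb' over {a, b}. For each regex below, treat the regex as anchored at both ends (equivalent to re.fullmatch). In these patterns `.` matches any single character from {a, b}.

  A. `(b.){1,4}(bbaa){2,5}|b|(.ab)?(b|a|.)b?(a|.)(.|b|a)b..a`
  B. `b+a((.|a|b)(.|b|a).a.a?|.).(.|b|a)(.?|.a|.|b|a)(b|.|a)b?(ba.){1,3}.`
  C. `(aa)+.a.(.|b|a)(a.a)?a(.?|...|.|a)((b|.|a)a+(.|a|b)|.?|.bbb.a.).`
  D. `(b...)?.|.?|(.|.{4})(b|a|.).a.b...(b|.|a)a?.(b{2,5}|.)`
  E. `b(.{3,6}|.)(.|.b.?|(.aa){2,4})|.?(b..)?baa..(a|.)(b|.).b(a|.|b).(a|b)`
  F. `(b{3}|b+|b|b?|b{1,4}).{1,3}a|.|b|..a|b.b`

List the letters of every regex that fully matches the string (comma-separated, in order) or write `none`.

A → no match
B → no match
C → no match — must start with 'aa'
D → no match
E → match
F → match

E, F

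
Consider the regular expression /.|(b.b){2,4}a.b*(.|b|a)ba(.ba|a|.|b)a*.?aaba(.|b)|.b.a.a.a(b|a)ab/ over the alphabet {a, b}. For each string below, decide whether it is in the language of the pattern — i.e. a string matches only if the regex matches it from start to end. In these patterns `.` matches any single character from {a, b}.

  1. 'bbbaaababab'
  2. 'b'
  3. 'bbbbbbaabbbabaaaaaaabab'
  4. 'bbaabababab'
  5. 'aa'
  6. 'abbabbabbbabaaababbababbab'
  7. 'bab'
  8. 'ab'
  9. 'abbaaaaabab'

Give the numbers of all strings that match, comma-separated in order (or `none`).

1. 'bbbaaababab' → match
2. 'b' → match
3 → match
4. 'bbaabababab' → match
5. 'aa' → no match
6 → no match
7. 'bab' → no match
8. 'ab' → no match
9. 'abbaaaaabab' → match

1, 2, 3, 4, 9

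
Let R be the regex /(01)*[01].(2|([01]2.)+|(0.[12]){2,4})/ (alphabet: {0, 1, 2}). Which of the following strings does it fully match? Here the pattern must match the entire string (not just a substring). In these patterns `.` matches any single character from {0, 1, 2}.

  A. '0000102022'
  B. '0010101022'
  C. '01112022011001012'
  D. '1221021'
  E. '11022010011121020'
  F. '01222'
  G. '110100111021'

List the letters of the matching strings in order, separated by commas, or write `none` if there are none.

none

A → no match
B → no match
C → no match
D → no match
E → no match
F → no match
G → no match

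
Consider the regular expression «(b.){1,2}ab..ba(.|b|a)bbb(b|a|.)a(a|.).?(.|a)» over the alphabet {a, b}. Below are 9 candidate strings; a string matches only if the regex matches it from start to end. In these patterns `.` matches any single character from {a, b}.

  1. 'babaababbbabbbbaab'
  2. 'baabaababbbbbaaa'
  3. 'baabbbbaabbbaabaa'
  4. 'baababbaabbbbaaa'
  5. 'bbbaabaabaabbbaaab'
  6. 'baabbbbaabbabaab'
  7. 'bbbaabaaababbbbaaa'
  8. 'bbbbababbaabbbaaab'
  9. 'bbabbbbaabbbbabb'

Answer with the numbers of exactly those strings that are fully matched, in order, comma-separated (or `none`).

2, 3, 4, 5, 8, 9

1 → no match
2 → match
3 → match
4 → match
5 → match
6 → no match
7 → no match
8 → match
9 → match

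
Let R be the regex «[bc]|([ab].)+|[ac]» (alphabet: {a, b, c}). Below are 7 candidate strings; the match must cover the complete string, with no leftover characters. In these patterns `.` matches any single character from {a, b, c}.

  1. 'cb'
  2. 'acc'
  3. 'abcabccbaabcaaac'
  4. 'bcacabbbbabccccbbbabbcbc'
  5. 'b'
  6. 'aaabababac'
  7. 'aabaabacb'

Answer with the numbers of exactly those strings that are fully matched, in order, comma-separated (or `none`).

5, 6

1. 'cb' → no match
2. 'acc' → no match
3 → no match
4 → no match
5. 'b' → match
6. 'aaabababac' → match
7. 'aabaabacb' → no match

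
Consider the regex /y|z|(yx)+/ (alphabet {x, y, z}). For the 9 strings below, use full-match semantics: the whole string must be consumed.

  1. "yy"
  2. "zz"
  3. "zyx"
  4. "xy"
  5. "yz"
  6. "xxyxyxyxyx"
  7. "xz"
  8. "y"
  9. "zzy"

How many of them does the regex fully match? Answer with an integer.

1

1. "yy" → no match
2. "zz" → no match
3. "zyx" → no match
4. "xy" → no match
5. "yz" → no match
6. "xxyxyxyxyx" → no match
7. "xz" → no match
8. "y" → match
9. "zzy" → no match
Total matched: 1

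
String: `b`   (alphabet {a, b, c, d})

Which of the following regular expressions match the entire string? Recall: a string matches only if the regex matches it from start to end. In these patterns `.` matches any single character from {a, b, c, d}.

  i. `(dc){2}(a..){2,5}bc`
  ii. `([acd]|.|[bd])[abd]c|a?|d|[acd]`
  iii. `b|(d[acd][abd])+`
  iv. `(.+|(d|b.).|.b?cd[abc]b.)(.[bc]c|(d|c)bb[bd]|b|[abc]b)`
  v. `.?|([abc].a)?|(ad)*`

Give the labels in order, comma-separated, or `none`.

iii, v

i → no match — must start with `dc`
ii → no match
iii → match
iv → no match
v → match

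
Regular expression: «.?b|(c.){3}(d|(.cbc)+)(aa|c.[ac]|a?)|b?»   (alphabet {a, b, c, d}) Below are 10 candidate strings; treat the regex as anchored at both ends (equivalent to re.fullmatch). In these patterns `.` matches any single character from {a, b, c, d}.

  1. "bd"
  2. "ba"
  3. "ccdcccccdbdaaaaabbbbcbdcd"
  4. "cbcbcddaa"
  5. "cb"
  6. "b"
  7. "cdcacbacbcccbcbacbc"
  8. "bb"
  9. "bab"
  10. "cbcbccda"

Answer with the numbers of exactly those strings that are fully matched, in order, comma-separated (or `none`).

1 → no match
2 → no match
3 → no match
4 → match
5 → match
6 → match
7 → no match
8 → match
9 → no match
10 → match

4, 5, 6, 8, 10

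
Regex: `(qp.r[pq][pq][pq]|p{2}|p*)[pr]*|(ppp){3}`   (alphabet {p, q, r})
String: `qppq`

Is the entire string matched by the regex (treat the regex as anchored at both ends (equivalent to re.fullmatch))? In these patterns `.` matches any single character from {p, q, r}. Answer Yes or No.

No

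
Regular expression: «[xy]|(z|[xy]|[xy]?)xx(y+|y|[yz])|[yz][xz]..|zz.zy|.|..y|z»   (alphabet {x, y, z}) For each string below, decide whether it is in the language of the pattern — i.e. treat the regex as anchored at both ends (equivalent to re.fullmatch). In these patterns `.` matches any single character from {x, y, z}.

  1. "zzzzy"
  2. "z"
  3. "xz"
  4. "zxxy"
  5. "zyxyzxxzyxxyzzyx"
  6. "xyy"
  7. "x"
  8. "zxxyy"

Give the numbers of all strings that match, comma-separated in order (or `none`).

1, 2, 4, 6, 7, 8

1 → match
2 → match
3 → no match
4 → match
5 → no match
6 → match
7 → match
8 → match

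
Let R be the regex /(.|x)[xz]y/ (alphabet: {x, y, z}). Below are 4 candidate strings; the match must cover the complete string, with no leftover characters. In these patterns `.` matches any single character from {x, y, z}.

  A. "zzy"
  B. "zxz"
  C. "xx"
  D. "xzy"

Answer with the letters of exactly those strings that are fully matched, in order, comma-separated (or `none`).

A → match
B → no match — must end with "y"
C → no match — must end with "y"
D → match

A, D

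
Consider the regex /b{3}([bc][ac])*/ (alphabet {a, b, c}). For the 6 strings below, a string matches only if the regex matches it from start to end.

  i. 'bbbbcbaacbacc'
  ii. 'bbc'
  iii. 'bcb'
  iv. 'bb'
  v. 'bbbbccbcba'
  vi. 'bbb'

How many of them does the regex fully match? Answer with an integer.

i → no match
ii → no match
iii → no match
iv → no match
v → no match
vi → match
Total matched: 1

1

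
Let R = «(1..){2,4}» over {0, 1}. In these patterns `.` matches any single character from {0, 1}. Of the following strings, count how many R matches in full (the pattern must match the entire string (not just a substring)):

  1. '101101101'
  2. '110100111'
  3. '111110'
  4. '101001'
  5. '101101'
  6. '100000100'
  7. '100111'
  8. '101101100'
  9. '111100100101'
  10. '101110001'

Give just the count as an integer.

1 → match
2 → match
3 → match
4 → no match
5 → match
6 → no match
7 → match
8 → match
9 → match
10 → no match
Total matched: 7

7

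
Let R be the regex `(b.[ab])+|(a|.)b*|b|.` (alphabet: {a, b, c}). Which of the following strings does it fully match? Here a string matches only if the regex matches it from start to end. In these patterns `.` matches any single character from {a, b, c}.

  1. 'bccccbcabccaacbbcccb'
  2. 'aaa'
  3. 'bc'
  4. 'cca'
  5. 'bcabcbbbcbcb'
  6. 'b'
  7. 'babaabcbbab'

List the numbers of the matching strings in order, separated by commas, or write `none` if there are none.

6

1 → no match
2 → no match
3 → no match
4 → no match
5 → no match
6 → match
7 → no match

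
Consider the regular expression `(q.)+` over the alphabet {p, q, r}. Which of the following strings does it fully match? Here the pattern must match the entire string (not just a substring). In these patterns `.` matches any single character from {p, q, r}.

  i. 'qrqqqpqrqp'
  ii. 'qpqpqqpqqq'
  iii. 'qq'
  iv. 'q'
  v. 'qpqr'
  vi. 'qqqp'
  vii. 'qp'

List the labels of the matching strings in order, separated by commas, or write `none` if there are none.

i, iii, v, vi, vii

i → match
ii → no match
iii → match
iv → no match
v → match
vi → match
vii → match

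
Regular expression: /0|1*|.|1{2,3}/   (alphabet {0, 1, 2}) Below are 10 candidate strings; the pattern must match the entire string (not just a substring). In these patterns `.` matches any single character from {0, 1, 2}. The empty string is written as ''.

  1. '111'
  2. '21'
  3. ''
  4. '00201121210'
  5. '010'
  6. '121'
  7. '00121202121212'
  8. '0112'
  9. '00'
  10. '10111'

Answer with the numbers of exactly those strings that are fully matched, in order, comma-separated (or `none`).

1 → match
2 → no match
3 → match
4 → no match
5 → no match
6 → no match
7 → no match
8 → no match
9 → no match
10 → no match

1, 3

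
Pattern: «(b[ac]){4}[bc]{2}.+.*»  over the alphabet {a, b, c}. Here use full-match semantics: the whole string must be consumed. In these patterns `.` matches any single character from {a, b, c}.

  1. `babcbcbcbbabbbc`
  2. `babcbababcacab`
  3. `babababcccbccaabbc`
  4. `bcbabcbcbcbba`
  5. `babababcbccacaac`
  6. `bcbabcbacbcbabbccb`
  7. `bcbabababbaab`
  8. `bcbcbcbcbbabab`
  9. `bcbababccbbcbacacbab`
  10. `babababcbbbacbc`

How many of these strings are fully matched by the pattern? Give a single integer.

10

1 → match
2 → match
3 → match
4 → match
5 → match
6 → match
7 → match
8 → match
9 → match
10 → match
Total matched: 10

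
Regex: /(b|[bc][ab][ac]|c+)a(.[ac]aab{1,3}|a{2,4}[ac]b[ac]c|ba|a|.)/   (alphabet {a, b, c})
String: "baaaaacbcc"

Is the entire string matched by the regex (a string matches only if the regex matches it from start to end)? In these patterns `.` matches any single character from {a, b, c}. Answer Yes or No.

Yes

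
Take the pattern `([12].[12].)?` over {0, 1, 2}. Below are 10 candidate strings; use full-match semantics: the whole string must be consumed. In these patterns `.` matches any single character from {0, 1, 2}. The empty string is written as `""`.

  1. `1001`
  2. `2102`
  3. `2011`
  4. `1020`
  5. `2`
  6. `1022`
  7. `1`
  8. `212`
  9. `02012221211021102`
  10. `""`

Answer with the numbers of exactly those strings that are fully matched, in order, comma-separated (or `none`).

1 → no match
2 → no match
3 → match
4 → match
5 → no match
6 → match
7 → no match
8 → no match
9 → no match
10 → match

3, 4, 6, 10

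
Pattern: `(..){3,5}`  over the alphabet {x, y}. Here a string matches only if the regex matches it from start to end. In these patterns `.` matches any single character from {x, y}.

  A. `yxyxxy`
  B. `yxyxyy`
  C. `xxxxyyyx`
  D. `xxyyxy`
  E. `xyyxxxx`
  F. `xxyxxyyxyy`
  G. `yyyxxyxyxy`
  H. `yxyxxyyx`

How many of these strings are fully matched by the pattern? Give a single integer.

A → match
B → match
C → match
D → match
E → no match
F → match
G → match
H → match
Total matched: 7

7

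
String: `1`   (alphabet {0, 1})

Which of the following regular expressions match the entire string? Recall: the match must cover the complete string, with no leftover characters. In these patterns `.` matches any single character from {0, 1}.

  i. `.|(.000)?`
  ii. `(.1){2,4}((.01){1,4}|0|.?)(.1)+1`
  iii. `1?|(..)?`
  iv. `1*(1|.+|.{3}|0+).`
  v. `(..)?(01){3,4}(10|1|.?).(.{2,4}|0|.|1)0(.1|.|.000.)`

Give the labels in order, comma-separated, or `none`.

i → match
ii → no match — must end with `11`
iii → match
iv → no match
v → no match

i, iii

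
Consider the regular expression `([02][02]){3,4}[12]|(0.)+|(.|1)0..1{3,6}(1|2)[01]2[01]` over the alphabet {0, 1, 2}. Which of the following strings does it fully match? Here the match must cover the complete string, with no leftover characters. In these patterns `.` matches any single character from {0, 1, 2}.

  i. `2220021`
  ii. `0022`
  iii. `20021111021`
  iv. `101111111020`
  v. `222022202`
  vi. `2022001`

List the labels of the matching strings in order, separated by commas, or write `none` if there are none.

i → match
ii → no match
iii → match
iv → match
v → match
vi → match

i, iii, iv, v, vi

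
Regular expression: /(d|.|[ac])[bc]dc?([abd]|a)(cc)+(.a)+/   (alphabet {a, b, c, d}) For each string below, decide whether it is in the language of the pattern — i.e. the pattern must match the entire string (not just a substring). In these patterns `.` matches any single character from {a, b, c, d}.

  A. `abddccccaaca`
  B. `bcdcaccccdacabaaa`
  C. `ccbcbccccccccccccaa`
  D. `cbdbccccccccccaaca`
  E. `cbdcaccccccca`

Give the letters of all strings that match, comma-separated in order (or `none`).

A, B, D, E

A → match
B → match
C → no match
D → match
E → match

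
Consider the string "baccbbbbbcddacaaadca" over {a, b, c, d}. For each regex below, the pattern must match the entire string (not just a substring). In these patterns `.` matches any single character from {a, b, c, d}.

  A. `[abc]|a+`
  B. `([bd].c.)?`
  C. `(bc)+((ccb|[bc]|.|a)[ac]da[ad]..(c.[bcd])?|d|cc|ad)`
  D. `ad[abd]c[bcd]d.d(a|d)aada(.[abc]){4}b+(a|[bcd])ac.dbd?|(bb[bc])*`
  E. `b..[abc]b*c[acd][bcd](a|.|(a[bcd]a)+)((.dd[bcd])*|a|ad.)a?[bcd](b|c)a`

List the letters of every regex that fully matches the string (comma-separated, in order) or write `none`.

A → no match
B → no match
C → no match — must start with "bc"
D → no match
E → match

E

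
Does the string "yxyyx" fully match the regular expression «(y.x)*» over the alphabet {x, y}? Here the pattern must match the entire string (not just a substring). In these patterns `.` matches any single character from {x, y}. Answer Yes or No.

No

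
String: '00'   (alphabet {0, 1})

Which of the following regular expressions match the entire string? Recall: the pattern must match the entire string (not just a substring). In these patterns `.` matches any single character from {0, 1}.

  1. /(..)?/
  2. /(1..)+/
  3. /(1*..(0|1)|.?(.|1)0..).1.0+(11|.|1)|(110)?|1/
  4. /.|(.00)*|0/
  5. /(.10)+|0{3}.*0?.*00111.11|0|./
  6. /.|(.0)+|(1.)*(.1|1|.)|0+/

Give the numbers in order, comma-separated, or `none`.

1, 6

1 → match
2 → no match — must start with '1'
3 → no match
4 → no match
5 → no match
6 → match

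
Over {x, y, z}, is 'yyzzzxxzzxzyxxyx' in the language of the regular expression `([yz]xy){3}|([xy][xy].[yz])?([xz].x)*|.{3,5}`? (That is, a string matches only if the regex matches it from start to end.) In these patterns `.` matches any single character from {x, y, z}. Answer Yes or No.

Yes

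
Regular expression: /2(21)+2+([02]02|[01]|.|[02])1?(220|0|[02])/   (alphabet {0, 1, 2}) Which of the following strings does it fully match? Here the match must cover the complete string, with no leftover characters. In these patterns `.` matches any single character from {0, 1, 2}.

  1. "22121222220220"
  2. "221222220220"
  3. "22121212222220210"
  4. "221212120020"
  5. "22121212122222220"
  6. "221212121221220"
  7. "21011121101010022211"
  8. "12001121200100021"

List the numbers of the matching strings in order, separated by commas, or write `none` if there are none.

1, 2, 3, 4, 5, 6

1 → match
2 → match
3 → match
4 → match
5 → match
6 → match
7 → no match — must start with "221"
8 → no match — must start with "221"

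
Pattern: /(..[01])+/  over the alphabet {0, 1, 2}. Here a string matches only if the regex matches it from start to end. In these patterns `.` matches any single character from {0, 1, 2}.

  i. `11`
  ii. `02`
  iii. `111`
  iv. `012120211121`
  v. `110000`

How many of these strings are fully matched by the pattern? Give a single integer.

i. `11` → no match
ii. `02` → no match
iii. `111` → match
iv. `012120211121` → no match
v. `110000` → match
Total matched: 2

2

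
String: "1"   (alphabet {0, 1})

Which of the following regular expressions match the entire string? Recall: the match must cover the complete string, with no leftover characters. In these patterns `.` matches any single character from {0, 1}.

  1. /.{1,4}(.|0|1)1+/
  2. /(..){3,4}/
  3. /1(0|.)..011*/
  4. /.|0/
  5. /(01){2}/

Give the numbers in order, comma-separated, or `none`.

4

1 → no match
2 → no match
3 → no match
4 → match
5 → no match — must start with "01"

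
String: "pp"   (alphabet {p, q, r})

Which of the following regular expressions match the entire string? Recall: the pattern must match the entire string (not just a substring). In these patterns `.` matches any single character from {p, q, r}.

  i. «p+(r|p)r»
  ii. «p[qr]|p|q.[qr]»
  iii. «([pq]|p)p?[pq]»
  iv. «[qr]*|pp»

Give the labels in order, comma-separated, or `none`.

i → no match — must end with "r"
ii → no match
iii → match
iv → match

iii, iv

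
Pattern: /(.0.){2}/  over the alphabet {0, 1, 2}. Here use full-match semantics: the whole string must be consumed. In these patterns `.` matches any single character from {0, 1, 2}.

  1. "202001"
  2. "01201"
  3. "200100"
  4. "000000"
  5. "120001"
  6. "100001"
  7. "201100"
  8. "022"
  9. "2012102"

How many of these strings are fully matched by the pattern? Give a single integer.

1 → match
2 → no match
3 → match
4 → match
5 → no match
6 → match
7 → match
8 → no match
9 → no match
Total matched: 5

5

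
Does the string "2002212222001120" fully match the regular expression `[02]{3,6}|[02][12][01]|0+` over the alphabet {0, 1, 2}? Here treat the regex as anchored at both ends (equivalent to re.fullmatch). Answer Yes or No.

No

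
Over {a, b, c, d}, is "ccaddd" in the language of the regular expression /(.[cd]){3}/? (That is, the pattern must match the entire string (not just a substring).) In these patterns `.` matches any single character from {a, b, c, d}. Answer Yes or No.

Yes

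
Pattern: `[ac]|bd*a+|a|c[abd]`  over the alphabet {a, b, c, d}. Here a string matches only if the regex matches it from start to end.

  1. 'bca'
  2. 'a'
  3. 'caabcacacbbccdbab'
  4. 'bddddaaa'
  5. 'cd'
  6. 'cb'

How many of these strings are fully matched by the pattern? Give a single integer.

4

1 → no match
2 → match
3 → no match
4 → match
5 → match
6 → match
Total matched: 4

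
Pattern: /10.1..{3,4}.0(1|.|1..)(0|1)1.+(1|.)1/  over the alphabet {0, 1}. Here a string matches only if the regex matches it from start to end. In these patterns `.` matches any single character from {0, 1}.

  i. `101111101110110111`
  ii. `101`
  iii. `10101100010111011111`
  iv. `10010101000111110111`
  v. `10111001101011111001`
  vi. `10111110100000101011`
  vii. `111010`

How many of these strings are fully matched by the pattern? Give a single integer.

i → no match
ii → no match
iii → no match
iv → match
v → match
vi → no match
vii → no match — must start with `10`
Total matched: 2

2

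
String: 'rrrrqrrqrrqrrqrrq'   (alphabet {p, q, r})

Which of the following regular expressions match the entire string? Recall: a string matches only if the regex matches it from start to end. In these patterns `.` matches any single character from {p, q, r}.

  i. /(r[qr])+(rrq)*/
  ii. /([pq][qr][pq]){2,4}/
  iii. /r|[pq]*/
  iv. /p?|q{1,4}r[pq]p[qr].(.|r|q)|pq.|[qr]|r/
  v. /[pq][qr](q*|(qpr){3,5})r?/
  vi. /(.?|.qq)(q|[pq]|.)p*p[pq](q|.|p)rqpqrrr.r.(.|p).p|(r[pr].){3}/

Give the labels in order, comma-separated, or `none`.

i → match
ii → no match
iii → no match
iv → no match
v → no match
vi → no match

i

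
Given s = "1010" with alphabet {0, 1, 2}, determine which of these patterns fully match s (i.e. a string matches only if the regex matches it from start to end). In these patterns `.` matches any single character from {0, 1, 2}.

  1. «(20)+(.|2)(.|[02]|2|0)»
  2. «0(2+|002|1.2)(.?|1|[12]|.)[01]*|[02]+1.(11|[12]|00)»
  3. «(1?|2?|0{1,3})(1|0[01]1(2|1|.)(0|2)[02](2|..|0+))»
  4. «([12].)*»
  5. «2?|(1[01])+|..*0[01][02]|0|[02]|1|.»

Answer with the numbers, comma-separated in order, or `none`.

4, 5

1 → no match — must start with "20"
2 → no match
3 → no match
4 → match
5 → match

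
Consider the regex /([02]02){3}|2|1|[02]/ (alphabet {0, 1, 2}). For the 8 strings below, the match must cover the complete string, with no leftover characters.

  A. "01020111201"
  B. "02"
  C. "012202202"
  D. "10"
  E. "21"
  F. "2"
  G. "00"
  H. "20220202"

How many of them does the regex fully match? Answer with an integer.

1

A → no match
B → no match
C → no match
D → no match
E → no match
F → match
G → no match
H → no match
Total matched: 1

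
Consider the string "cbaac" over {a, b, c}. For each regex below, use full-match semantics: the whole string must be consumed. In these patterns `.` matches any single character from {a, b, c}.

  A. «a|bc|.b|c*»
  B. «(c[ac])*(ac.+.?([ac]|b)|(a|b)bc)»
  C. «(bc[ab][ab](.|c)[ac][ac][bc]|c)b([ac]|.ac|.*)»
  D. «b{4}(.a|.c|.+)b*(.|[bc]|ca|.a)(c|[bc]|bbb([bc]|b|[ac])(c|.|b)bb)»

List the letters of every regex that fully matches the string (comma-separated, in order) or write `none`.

C

A → no match
B → no match
C → match
D → no match — must start with "b"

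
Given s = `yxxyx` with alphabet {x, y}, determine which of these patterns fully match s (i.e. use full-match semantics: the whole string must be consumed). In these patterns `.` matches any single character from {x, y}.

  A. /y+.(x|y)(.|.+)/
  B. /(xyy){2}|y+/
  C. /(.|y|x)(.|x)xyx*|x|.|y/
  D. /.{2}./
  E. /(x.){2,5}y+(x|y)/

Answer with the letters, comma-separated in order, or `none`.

A → match
B → no match
C → match
D → no match
E → no match — must start with `x`

A, C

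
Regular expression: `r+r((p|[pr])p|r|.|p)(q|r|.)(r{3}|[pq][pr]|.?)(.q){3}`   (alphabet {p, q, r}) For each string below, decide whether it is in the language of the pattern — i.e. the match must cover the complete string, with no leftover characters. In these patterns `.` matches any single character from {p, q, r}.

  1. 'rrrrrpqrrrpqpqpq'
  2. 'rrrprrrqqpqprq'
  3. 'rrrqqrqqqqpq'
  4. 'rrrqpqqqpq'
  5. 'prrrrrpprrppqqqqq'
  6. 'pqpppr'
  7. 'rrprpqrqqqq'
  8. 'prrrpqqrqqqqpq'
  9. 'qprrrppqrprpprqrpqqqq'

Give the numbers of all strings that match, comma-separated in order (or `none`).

1 → match
2 → no match
3. 'rrrqqrqqqqpq' → match
4. 'rrrqpqqqpq' → match
5 → no match — must start with 'r'
6. 'pqpppr' → no match — must start with 'r'
7. 'rrprpqrqqqq' → no match
8 → no match — must start with 'r'
9 → no match — must start with 'r'

1, 3, 4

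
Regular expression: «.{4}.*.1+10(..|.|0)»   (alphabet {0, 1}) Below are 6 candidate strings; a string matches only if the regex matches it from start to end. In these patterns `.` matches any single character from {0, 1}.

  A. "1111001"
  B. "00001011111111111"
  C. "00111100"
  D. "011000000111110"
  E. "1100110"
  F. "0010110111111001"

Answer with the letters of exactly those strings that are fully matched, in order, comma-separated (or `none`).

F

A → no match
B → no match
C → no match
D → no match
E → no match
F → match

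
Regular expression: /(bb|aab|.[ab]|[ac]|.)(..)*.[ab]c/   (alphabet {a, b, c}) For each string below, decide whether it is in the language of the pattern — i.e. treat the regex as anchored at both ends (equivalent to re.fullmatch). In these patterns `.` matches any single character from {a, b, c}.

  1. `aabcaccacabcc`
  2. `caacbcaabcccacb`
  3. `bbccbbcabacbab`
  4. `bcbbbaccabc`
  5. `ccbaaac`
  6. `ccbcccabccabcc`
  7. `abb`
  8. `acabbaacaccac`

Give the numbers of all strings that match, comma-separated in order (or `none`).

none

1 → no match
2 → no match — must end with `c`
3 → no match — must end with `c`
4 → no match
5 → no match
6 → no match
7 → no match — must end with `c`
8 → no match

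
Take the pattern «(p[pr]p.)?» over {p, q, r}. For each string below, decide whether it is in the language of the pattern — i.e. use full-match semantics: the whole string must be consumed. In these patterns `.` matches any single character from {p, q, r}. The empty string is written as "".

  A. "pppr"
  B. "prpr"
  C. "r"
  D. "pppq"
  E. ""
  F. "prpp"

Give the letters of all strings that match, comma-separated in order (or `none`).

A, B, D, E, F

A → match
B → match
C → no match
D → match
E → match
F → match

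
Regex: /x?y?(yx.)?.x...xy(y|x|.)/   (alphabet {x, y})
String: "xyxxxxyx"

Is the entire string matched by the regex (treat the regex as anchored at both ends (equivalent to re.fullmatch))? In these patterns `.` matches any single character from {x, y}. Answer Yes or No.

No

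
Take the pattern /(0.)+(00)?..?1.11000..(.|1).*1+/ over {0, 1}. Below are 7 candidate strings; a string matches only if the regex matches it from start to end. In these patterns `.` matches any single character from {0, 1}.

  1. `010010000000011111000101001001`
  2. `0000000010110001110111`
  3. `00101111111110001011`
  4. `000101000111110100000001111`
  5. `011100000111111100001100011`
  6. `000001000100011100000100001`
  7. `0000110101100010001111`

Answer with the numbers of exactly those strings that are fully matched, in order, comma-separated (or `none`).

2

1 → no match
2 → match
3 → no match
4 → no match
5 → no match
6 → no match
7 → no match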